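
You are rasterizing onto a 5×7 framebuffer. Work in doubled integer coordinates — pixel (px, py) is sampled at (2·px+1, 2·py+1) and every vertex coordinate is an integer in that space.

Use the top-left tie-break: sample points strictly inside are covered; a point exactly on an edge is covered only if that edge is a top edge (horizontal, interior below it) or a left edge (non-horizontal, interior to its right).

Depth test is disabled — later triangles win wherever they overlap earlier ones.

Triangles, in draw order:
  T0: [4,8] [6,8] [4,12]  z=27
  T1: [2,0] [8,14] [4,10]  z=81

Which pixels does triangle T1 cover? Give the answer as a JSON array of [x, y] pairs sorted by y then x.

T0:
  2·area = 8
  edge (4, 8)→(6, 8): d=(2,0) top-left  bias=+0
  edge (6, 8)→(4, 12): d=(-2,4) right/bottom  bias=-1
  edge (4, 12)→(4, 8): d=(0,-4) top-left  bias=+0
    (2,4)@(5, 9): e=[2,2,4] → █
    (3,4)@(7, 9): e=[2,-6,12] → ·
    (2,5)@(5, 11): e=[6,-2,4] → ·
  covered (1 px):
    · · · · ·
    · · · · ·
    · · · · ·
    · · · · ·
    · · █ · ·
    · · · · ·
    · · · · ·
T1:
  2·area = 32
  edge (2, 0)→(8, 14): d=(6,14) right/bottom  bias=-1
  edge (8, 14)→(4, 10): d=(-4,-4) top-left  bias=+0
  edge (4, 10)→(2, 0): d=(-2,-10) top-left  bias=+0
    (1,1)@(3, 3): e=[4,24,4] → █
    (2,1)@(5, 3): e=[-24,32,24] → ·
    (1,2)@(3, 5): e=[16,16,0] → █  [on edge]
    (2,2)@(5, 5): e=[-12,24,20] → ·
    (0,3)@(1, 7): e=[56,0,-24] → ·  [on edge]
    (1,3)@(3, 7): e=[28,8,-4] → ·
    (2,3)@(5, 7): e=[0,16,16] → ·  [on edge]
    (1,4)@(3, 9): e=[40,0,-8] → ·  [on edge]
    (2,4)@(5, 9): e=[12,8,12] → █
    (3,4)@(7, 9): e=[-16,16,32] → ·
    (2,5)@(5, 11): e=[24,0,8] → █  [on edge]
    (3,5)@(7, 11): e=[-4,8,28] → ·
    (3,6)@(7, 13): e=[8,0,24] → █  [on edge]
  covered (5 px):
    · · · · ·
    · █ · · ·
    · █ · · ·
    · · · · ·
    · · █ · ·
    · · █ · ·
    · · · █ ·

Result: [[1,1],[1,2],[2,4],[2,5],[3,6]]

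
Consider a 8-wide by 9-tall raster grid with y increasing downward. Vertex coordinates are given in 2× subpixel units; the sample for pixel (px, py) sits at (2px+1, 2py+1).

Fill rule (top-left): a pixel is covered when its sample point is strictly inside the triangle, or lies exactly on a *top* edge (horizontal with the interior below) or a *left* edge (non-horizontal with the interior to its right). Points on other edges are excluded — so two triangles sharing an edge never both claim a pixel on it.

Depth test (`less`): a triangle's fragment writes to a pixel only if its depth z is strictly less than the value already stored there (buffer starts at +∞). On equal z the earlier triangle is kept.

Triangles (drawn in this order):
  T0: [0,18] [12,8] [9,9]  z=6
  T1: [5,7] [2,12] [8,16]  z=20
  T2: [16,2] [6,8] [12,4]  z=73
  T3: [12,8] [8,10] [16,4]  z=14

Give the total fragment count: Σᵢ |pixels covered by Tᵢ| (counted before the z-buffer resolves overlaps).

T0:
  2·area = 18  (B↔C swapped to make it positive)
  edge (0, 18)→(9, 9): d=(9,-9) top-left  bias=+0
  edge (9, 9)→(12, 8): d=(3,-1) top-left  bias=+0
  edge (12, 8)→(0, 18): d=(-12,10) right/bottom  bias=-1
    (7,1)@(15, 3): e=[0,-12,30] → .  [on edge]
    (6,2)@(13, 5): e=[0,-8,26] → .  [on edge]
    (5,3)@(11, 7): e=[0,-4,22] → .  [on edge]
    (7,3)@(15, 7): e=[36,0,-18] → .  [on edge]
    (4,4)@(9, 9): e=[0,0,18] → X  [on edge]
    (5,4)@(11, 9): e=[18,2,-2] → .
    (1,5)@(3, 11): e=[-36,0,54] → .  [on edge]
    (3,5)@(7, 11): e=[0,4,14] → X  [on edge]
    (4,5)@(9, 11): e=[18,6,-6] → .
    (2,6)@(5, 13): e=[0,8,10] → X  [on edge]
    (3,6)@(7, 13): e=[18,10,-10] → .
    (1,7)@(3, 15): e=[0,12,6] → X  [on edge]
    (0,8)@(1, 17): e=[0,16,2] → X  [on edge]
  covered (5 px):
    . . . . . . . .
    . . . . . . . .
    . . . . . . . .
    . . . . . . . .
    . . . . X . . .
    . . . X . . . .
    . . X . . . . .
    . X . . . . . .
    X . . . . . . .
T1:
  2·area = 42  (B↔C swapped to make it positive)
  edge (5, 7)→(8, 16): d=(3,9) right/bottom  bias=-1
  edge (8, 16)→(2, 12): d=(-6,-4) top-left  bias=+0
  edge (2, 12)→(5, 7): d=(3,-5) top-left  bias=+0
    (1,0)@(3, 1): e=[0,70,-28] → .  [on edge]
    (2,3)@(5, 7): e=[0,42,0] → .  [on edge]
    (2,4)@(5, 9): e=[6,30,6] → X
    (3,4)@(7, 9): e=[-12,38,16] → .
    (1,5)@(3, 11): e=[30,10,2] → X
    (3,5)@(7, 11): e=[-6,26,22] → .
    (1,6)@(3, 13): e=[36,-2,8] → .
    (2,6)@(5, 13): e=[18,6,18] → X
    (3,6)@(7, 13): e=[0,14,28] → .  [on edge]
    (2,7)@(5, 15): e=[24,-6,24] → .
    (3,7)@(7, 15): e=[6,2,34] → X
    (4,7)@(9, 15): e=[-12,10,44] → .
  covered (5 px):
    . . . . . . . .
    . . . . . . . .
    . . . . . . . .
    . . . . . . . .
    . . X . . . . .
    . X X . . . . .
    . . X . . . . .
    . . . X . . . .
    . . . . . . . .
T2:
  2·area = 4
  edge (16, 2)→(6, 8): d=(-10,6) right/bottom  bias=-1
  edge (6, 8)→(12, 4): d=(6,-4) top-left  bias=+0
  edge (12, 4)→(16, 2): d=(4,-2) top-left  bias=+0
    (5,2)@(11, 5): e=[0,2,2] → .  [on edge]
    (0,5)@(1, 11): e=[0,-2,6] → .  [on edge]
  covered (0 px):
    . . . . . . . .
    . . . . . . . .
    . . . . . . . .
    . . . . . . . .
    . . . . . . . .
    . . . . . . . .
    . . . . . . . .
    . . . . . . . .
    . . . . . . . .
T3:
  2·area = 8
  edge (12, 8)→(8, 10): d=(-4,2) right/bottom  bias=-1
  edge (8, 10)→(16, 4): d=(8,-6) top-left  bias=+0
  edge (16, 4)→(12, 8): d=(-4,4) right/bottom  bias=-1
    (7,2)@(15, 5): e=[6,2,0] → .  [on edge]
    (6,3)@(13, 7): e=[2,6,0] → .  [on edge]
    (5,4)@(11, 9): e=[-2,10,0] → .  [on edge]
    (4,5)@(9, 11): e=[-6,14,0] → .  [on edge]
    (3,6)@(7, 13): e=[-10,18,0] → .  [on edge]
    (2,7)@(5, 15): e=[-14,22,0] → .  [on edge]
    (1,8)@(3, 17): e=[-18,26,0] → .  [on edge]
  covered (0 px):
    . . . . . . . .
    . . . . . . . .
    . . . . . . . .
    . . . . . . . .
    . . . . . . . .
    . . . . . . . .
    . . . . . . . .
    . . . . . . . .
    . . . . . . . .

Answer: 10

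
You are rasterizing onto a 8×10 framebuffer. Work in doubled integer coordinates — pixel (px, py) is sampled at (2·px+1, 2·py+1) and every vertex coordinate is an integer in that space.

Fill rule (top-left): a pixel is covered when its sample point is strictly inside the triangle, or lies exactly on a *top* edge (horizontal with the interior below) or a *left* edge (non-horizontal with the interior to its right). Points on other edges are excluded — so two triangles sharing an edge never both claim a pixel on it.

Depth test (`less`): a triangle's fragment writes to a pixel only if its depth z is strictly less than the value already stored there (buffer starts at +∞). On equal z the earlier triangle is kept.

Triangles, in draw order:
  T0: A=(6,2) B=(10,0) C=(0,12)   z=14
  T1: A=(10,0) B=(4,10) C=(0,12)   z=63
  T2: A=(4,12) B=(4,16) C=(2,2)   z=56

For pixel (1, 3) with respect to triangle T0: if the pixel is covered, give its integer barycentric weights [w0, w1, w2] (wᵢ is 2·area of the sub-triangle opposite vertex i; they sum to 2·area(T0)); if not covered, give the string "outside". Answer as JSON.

T0:
  2·area = 28
  edge (6, 2)→(10, 0): d=(4,-2) top-left  bias=+0
  edge (10, 0)→(0, 12): d=(-10,12) right/bottom  bias=-1
  edge (0, 12)→(6, 2): d=(6,-10) top-left  bias=+0
    (4,0)@(9, 1): e=[2,2,24] → X
    (5,0)@(11, 1): e=[6,-22,44] → .
    (3,1)@(7, 3): e=[6,6,16] → X
    (4,1)@(9, 3): e=[10,-18,36] → .
    (2,2)@(5, 5): e=[10,10,8] → X
    (3,2)@(7, 5): e=[14,-14,28] → .
    (1,3)@(3, 7): e=[14,14,0] → X  [on edge]
    (2,3)@(5, 7): e=[18,-10,20] → .
    (1,4)@(3, 9): e=[22,-6,12] → .
  covered (4 px):
    . . . . X . . .
    . . . X . . . .
    . . X . . . . .
    . X . . . . . .
    . . . . . . . .
    . . . . . . . .
    . . . . . . . .
    . . . . . . . .
    . . . . . . . .
    . . . . . . . .
T1:
  2·area = 28
  edge (10, 0)→(4, 10): d=(-6,10) right/bottom  bias=-1
  edge (4, 10)→(0, 12): d=(-4,2) right/bottom  bias=-1
  edge (0, 12)→(10, 0): d=(10,-12) top-left  bias=+0
    (3,2)@(7, 5): e=[0,14,14] → .  [on edge]
    (2,3)@(5, 7): e=[8,10,10] → X
    (3,3)@(7, 7): e=[-12,6,34] → .
    (1,4)@(3, 9): e=[16,6,6] → X
    (2,4)@(5, 9): e=[-4,2,30] → .
    (0,5)@(1, 11): e=[24,2,2] → X
    (1,5)@(3, 11): e=[4,-2,26] → .
    (0,6)@(1, 13): e=[12,-6,22] → .
    (0,7)@(1, 15): e=[0,-14,42] → .  [on edge]
  covered (3 px):
    . . . . . . . .
    . . . . . . . .
    . . . . . . . .
    . . X . . . . .
    . X . . . . . .
    X . . . . . . .
    . . . . . . . .
    . . . . . . . .
    . . . . . . . .
    . . . . . . . .
T2:
  2·area = 8
  edge (4, 12)→(4, 16): d=(0,4) right/bottom  bias=-1
  edge (4, 16)→(2, 2): d=(-2,-14) top-left  bias=+0
  edge (2, 2)→(4, 12): d=(2,10) right/bottom  bias=-1
    (1,3)@(3, 7): e=[4,4,0] → .  [on edge]
    (1,4)@(3, 9): e=[4,0,4] → X  [on edge]
    (2,4)@(5, 9): e=[-4,28,-16] → .
    (1,5)@(3, 11): e=[4,-4,8] → .
    (2,8)@(5, 17): e=[-4,12,0] → .  [on edge]
  covered (1 px):
    . . . . . . . .
    . . . . . . . .
    . . . . . . . .
    . . . . . . . .
    . X . . . . . .
    . . . . . . . .
    . . . . . . . .
    . . . . . . . .
    . . . . . . . .
    . . . . . . . .

Result: [14,0,14]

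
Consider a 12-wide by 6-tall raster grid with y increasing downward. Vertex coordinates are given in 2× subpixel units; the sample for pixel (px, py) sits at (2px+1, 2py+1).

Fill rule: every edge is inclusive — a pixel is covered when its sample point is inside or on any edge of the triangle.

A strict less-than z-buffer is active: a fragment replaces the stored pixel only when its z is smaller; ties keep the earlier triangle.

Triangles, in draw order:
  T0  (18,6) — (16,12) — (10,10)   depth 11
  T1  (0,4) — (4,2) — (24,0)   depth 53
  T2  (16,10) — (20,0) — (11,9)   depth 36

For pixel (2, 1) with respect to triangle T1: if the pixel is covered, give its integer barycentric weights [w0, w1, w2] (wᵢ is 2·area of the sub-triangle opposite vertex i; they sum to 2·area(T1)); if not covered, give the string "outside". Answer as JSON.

T0:
  2·area = 40
  edge (18, 6)→(16, 12): d=(-2,6) inclusive
  edge (16, 12)→(10, 10): d=(-6,-2) inclusive
  edge (10, 10)→(18, 6): d=(8,-4) inclusive
    (9,1)@(19, 3): e=[0,60,-20] → ·  [on edge]
    (0,3)@(1, 7): e=[100,0,-60] → ·  [on edge]
    (8,3)@(17, 7): e=[4,32,4] → █
    (9,3)@(19, 7): e=[-8,36,12] → ·
    (3,4)@(7, 9): e=[60,0,-20] → ·  [on edge]
    (6,4)@(13, 9): e=[24,12,4] → █
    (7,4)@(15, 9): e=[12,16,12] → █
    (8,4)@(17, 9): e=[0,20,20] → █  [on edge]
    (9,4)@(19, 9): e=[-12,24,28] → ·
    (6,5)@(13, 11): e=[20,0,20] → █  [on edge]
    (8,5)@(17, 11): e=[-4,8,36] → ·
  covered (6 px):
    · · · · · · · · · · · ·
    · · · · · · · · · · · ·
    · · · · · · · · · · · ·
    · · · · · · · · █ · · ·
    · · · · · · █ █ █ · · ·
    · · · · · · █ █ · · · ·
T1:
  2·area = 32
  edge (0, 4)→(4, 2): d=(4,-2) inclusive
  edge (4, 2)→(24, 0): d=(20,-2) inclusive
  edge (24, 0)→(0, 4): d=(-24,4) inclusive
    (7,0)@(15, 1): e=[18,2,12] → █
    (8,0)@(17, 1): e=[22,6,4] → █
    (9,0)@(19, 1): e=[26,10,-4] → ·
    (1,1)@(3, 3): e=[2,18,12] → █
    (2,1)@(5, 3): e=[6,22,4] → █
    (3,1)@(7, 3): e=[10,26,-4] → ·
    (7,1)@(15, 3): e=[26,42,-36] → ·
    (8,1)@(17, 3): e=[30,46,-44] → ·
    (1,2)@(3, 5): e=[10,58,-36] → ·
    (2,2)@(5, 5): e=[14,62,-44] → ·
  covered (4 px):
    · · · · · · · █ █ · · ·
    · █ █ · · · · · · · · ·
    · · · · · · · · · · · ·
    · · · · · · · · · · · ·
    · · · · · · · · · · · ·
    · · · · · · · · · · · ·
T2:
  2·area = 54  (B↔C swapped to make it positive)
  edge (16, 10)→(11, 9): d=(-5,-1) inclusive
  edge (11, 9)→(20, 0): d=(9,-9) inclusive
  edge (20, 0)→(16, 10): d=(-4,10) inclusive
    (9,0)@(19, 1): e=[48,0,6] → █  [on edge]
    (10,0)@(21, 1): e=[50,18,-14] → ·
    (8,1)@(17, 3): e=[36,0,18] → █  [on edge]
    (9,1)@(19, 3): e=[38,18,-2] → ·
    (7,2)@(15, 5): e=[24,0,30] → █  [on edge]
    (9,2)@(19, 5): e=[28,36,-10] → ·
    (0,3)@(1, 7): e=[0,-108,162] → ·  [on edge]
    (6,3)@(13, 7): e=[12,0,42] → █  [on edge]
    (9,3)@(19, 7): e=[18,54,-18] → ·
    (5,4)@(11, 9): e=[0,0,54] → █  [on edge]
    (8,4)@(17, 9): e=[6,54,-6] → ·
    (4,5)@(9, 11): e=[-12,0,66] → ·  [on edge]
    (10,5)@(21, 11): e=[0,108,-54] → ·  [on edge]
  covered (10 px):
    · · · · · · · · · █ · ·
    · · · · · · · · █ · · ·
    · · · · · · · █ █ · · ·
    · · · · · · █ █ █ · · ·
    · · · · · █ █ █ · · · ·
    · · · · · · · · · · · ·

Result: [22,4,6]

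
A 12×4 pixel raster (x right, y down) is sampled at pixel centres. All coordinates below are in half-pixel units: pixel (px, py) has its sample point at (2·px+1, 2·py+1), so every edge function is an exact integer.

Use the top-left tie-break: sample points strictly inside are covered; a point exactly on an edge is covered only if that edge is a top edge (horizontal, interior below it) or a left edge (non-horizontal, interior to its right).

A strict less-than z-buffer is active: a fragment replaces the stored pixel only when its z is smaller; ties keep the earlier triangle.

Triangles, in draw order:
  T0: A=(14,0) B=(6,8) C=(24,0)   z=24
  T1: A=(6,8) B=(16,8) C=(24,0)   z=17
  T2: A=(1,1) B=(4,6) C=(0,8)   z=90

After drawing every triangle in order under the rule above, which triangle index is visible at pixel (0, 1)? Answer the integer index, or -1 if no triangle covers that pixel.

T0:
  2·area = 80  (B↔C swapped to make it positive)
  edge (14, 0)→(24, 0): d=(10,0) top-left  bias=+0
  edge (24, 0)→(6, 8): d=(-18,8) right/bottom  bias=-1
  edge (6, 8)→(14, 0): d=(8,-8) top-left  bias=+0
    (6,0)@(13, 1): e=[10,70,0] → █  [on edge]
    (7,0)@(15, 1): e=[10,54,16] → █
    (8,0)@(17, 1): e=[10,38,32] → █
    (9,0)@(19, 1): e=[10,22,48] → █
    (10,0)@(21, 1): e=[10,6,64] → █
    (11,0)@(23, 1): e=[10,-10,80] → ·
    (5,1)@(11, 3): e=[30,50,0] → █  [on edge]
    (9,1)@(19, 3): e=[30,-14,64] → ·
    (10,1)@(21, 3): e=[30,-30,80] → ·
    (4,2)@(9, 5): e=[50,30,0] → █  [on edge]
    (6,2)@(13, 5): e=[50,-2,32] → ·
    (7,2)@(15, 5): e=[50,-18,48] → ·
    (3,3)@(7, 7): e=[70,10,0] → █  [on edge]
  covered (12 px):
    · · · · · · █ █ █ █ █ ·
    · · · · · █ █ █ █ · · ·
    · · · · █ █ · · · · · ·
    · · · █ · · · · · · · ·
T1:
  2·area = 80  (B↔C swapped to make it positive)
  edge (6, 8)→(24, 0): d=(18,-8) top-left  bias=+0
  edge (24, 0)→(16, 8): d=(-8,8) right/bottom  bias=-1
  edge (16, 8)→(6, 8): d=(-10,0) right/bottom  bias=-1
    (11,0)@(23, 1): e=[10,0,70] → ·  [on edge]
    (9,1)@(19, 3): e=[14,16,50] → █
    (10,1)@(21, 3): e=[30,0,50] → ·  [on edge]
    (6,2)@(13, 5): e=[2,48,30] → █
    (7,2)@(15, 5): e=[18,32,30] → █
    (8,2)@(17, 5): e=[34,16,30] → █
    (9,2)@(19, 5): e=[50,0,30] → ·  [on edge]
    (4,3)@(9, 7): e=[6,64,10] → █
    (5,3)@(11, 7): e=[22,48,10] → █
    (8,3)@(17, 7): e=[70,0,10] → ·  [on edge]
  covered (8 px):
    · · · · · · · · · · · ·
    · · · · · · · · · █ · ·
    · · · · · · █ █ █ · · ·
    · · · · █ █ █ █ · · · ·
T2:
  2·area = 26
  edge (1, 1)→(4, 6): d=(3,5) right/bottom  bias=-1
  edge (4, 6)→(0, 8): d=(-4,2) right/bottom  bias=-1
  edge (0, 8)→(1, 1): d=(1,-7) top-left  bias=+0
    (0,0)@(1, 1): e=[0,26,0] → ·  [on edge]
    (0,1)@(1, 3): e=[6,18,2] → █
    (1,1)@(3, 3): e=[-4,14,16] → ·
    (0,2)@(1, 5): e=[12,10,4] → █
    (1,2)@(3, 5): e=[2,6,18] → █
    (2,2)@(5, 5): e=[-8,2,32] → ·
    (0,3)@(1, 7): e=[18,2,6] → █
    (1,3)@(3, 7): e=[8,-2,20] → ·
  covered (4 px):
    · · · · · · · · · · · ·
    █ · · · · · · · · · · ·
    █ █ · · · · · · · · · ·
    █ · · · · · · · · · · ·

Z-buffer (winner per pixel, '.' = empty):
  . . . . . . 0 0 0 0 0 .
  2 . . . . 0 0 0 0 1 . .
  2 2 . . 0 0 1 1 1 . . .
  2 . . 0 1 1 1 1 . . . .

Final: 2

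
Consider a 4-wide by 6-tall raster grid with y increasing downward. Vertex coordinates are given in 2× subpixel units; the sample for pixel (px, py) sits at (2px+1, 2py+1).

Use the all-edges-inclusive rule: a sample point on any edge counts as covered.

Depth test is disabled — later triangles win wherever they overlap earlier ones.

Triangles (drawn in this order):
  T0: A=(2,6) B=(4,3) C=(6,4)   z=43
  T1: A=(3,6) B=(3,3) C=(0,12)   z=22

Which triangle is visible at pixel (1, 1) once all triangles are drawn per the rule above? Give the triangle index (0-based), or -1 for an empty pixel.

T0:
  2·area = 8
  edge (2, 6)→(4, 3): d=(2,-3) inclusive
  edge (4, 3)→(6, 4): d=(2,1) inclusive
  edge (6, 4)→(2, 6): d=(-4,2) inclusive
    (1,2)@(3, 5): e=[1,5,2] → #
    (2,2)@(5, 5): e=[7,3,-2] → ·
    (1,3)@(3, 7): e=[5,9,-6] → ·
  covered (1 px):
    · · · ·
    · · · ·
    · # · ·
    · · · ·
    · · · ·
    · · · ·
T1:
  2·area = 9  (B↔C swapped to make it positive)
  edge (3, 6)→(0, 12): d=(-3,6) inclusive
  edge (0, 12)→(3, 3): d=(3,-9) inclusive
  edge (3, 3)→(3, 6): d=(0,3) inclusive
    (1,0)@(3, 1): e=[15,-6,0] → ·  [on edge]
    (1,1)@(3, 3): e=[9,0,0] → #  [on edge]
    (2,1)@(5, 3): e=[-3,18,-6] → ·
    (1,2)@(3, 5): e=[3,6,0] → #  [on edge]
    (2,2)@(5, 5): e=[-9,24,-6] → ·
    (1,3)@(3, 7): e=[-3,12,0] → ·  [on edge]
    (0,4)@(1, 9): e=[3,0,6] → #  [on edge]
    (1,4)@(3, 9): e=[-9,18,0] → ·  [on edge]
    (0,5)@(1, 11): e=[-3,6,6] → ·
    (1,5)@(3, 11): e=[-15,24,0] → ·  [on edge]
  covered (3 px):
    · · · ·
    · # · ·
    · # · ·
    · · · ·
    # · · ·
    · · · ·

Z-buffer (winner per pixel, '.' = empty):
  . . . .
  . 1 . .
  . 1 . .
  . . . .
  1 . . .
  . . . .

Result: 1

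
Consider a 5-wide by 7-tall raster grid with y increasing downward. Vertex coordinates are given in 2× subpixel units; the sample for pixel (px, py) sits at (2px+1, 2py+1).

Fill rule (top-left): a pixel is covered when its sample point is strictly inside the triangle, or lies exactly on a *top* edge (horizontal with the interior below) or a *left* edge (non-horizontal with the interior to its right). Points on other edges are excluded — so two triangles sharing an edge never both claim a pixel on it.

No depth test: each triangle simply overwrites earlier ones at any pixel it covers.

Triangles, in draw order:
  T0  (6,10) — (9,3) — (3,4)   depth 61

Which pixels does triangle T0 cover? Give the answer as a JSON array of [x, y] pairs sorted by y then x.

T0:
  2·area = 39  (B↔C swapped to make it positive)
  edge (6, 10)→(3, 4): d=(-3,-6) top-left  bias=+0
  edge (3, 4)→(9, 3): d=(6,-1) top-left  bias=+0
  edge (9, 3)→(6, 10): d=(-3,7) right/bottom  bias=-1
    (4,1)@(9, 3): e=[39,0,0] → ·  [on edge]
    (2,2)@(5, 5): e=[9,8,22] → #
    (3,2)@(7, 5): e=[21,10,8] → #
    (4,2)@(9, 5): e=[33,12,-6] → ·
    (2,3)@(5, 7): e=[3,20,16] → #
    (4,3)@(9, 7): e=[27,24,-12] → ·
    (2,4)@(5, 9): e=[-3,32,10] → ·
    (3,4)@(7, 9): e=[9,34,-4] → ·
  covered (4 px):
    · · · · ·
    · · · · ·
    · · # # ·
    · · # # ·
    · · · · ·
    · · · · ·
    · · · · ·

Answer: [[2,2],[3,2],[2,3],[3,3]]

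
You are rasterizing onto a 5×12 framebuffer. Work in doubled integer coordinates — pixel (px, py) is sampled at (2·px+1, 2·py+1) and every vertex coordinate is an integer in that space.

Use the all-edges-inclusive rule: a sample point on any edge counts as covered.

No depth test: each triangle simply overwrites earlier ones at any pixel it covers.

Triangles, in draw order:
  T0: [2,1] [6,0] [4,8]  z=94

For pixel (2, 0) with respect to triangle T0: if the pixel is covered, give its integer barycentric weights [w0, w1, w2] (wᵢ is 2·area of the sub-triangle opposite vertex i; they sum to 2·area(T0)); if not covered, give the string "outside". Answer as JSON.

T0:
  2·area = 30
  edge (2, 1)→(6, 0): d=(4,-1) inclusive
  edge (6, 0)→(4, 8): d=(-2,8) inclusive
  edge (4, 8)→(2, 1): d=(-2,-7) inclusive
    (1,0)@(3, 1): e=[1,22,7] → █
    (2,0)@(5, 1): e=[3,6,21] → █
    (3,0)@(7, 1): e=[5,-10,35] → ·
    (1,1)@(3, 3): e=[9,18,3] → █
    (3,1)@(7, 3): e=[13,-14,31] → ·
    (1,2)@(3, 5): e=[17,14,-1] → ·
    (2,2)@(5, 5): e=[19,-2,13] → ·
  covered (4 px):
    · █ █ · ·
    · █ █ · ·
    · · · · ·
    · · · · ·
    · · · · ·
    · · · · ·
    · · · · ·
    · · · · ·
    · · · · ·
    · · · · ·
    · · · · ·
    · · · · ·

Answer: [6,21,3]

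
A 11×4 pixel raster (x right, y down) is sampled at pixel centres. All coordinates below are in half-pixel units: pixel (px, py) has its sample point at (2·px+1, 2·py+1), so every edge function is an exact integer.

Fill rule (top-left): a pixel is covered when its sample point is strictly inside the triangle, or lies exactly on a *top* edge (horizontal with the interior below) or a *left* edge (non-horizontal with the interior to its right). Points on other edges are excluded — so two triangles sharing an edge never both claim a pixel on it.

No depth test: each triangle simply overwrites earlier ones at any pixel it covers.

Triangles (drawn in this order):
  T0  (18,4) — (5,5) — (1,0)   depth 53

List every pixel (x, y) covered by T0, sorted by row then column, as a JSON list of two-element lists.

T0:
  2·area = 69
  edge (18, 4)→(5, 5): d=(-13,1) right/bottom  bias=-1
  edge (5, 5)→(1, 0): d=(-4,-5) top-left  bias=+0
  edge (1, 0)→(18, 4): d=(17,4) right/bottom  bias=-1
    (1,0)@(3, 1): e=[54,6,9] → #
    (2,0)@(5, 1): e=[52,16,1] → #
    (3,0)@(7, 1): e=[50,26,-7] → ·
    (1,1)@(3, 3): e=[28,-2,43] → ·
    (2,1)@(5, 3): e=[26,8,35] → #
    (3,1)@(7, 3): e=[24,18,27] → #
    (4,1)@(9, 3): e=[22,28,19] → #
    (5,1)@(11, 3): e=[20,38,11] → #
    (6,1)@(13, 3): e=[18,48,3] → #
    (7,1)@(15, 3): e=[16,58,-5] → ·
    (2,2)@(5, 5): e=[0,0,69] → ·  [on edge]
    (3,2)@(7, 5): e=[-2,10,61] → ·
  covered (7 px):
    · # # · · · · · · · ·
    · · # # # # # · · · ·
    · · · · · · · · · · ·
    · · · · · · · · · · ·

Result: [[1,0],[2,0],[2,1],[3,1],[4,1],[5,1],[6,1]]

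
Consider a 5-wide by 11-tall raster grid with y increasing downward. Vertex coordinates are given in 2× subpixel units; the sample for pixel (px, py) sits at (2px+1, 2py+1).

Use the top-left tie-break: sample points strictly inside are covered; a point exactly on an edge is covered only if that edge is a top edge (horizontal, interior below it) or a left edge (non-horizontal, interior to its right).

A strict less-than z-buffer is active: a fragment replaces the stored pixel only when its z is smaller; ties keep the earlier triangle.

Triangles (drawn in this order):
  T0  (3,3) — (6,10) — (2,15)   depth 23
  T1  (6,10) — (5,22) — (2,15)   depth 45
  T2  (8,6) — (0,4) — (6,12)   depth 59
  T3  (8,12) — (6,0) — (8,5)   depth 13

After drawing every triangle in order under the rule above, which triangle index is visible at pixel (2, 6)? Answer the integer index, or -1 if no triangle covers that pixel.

T0:
  2·area = 43
  edge (3, 3)→(6, 10): d=(3,7) right/bottom  bias=-1
  edge (6, 10)→(2, 15): d=(-4,5) right/bottom  bias=-1
  edge (2, 15)→(3, 3): d=(1,-12) top-left  bias=+0
    (1,1)@(3, 3): e=[0,43,0] → ·  [on edge]
    (1,2)@(3, 5): e=[6,35,2] → #
    (2,2)@(5, 5): e=[-8,25,26] → ·
    (1,3)@(3, 7): e=[12,27,4] → #
    (2,3)@(5, 7): e=[-2,17,28] → ·
    (1,4)@(3, 9): e=[18,19,6] → #
    (2,4)@(5, 9): e=[4,9,30] → #
    (3,4)@(7, 9): e=[-10,-1,54] → ·
    (1,5)@(3, 11): e=[24,11,8] → #
    (3,5)@(7, 11): e=[-4,-9,56] → ·
    (1,6)@(3, 13): e=[30,3,10] → #
    (2,6)@(5, 13): e=[16,-7,34] → ·
    (4,8)@(9, 17): e=[0,-43,86] → ·  [on edge]
  covered (7 px):
    · · · · ·
    · · · · ·
    · # · · ·
    · # · · ·
    · # # · ·
    · # # · ·
    · # · · ·
    · · · · ·
    · · · · ·
    · · · · ·
    · · · · ·
T1:
  2·area = 43
  edge (6, 10)→(5, 22): d=(-1,12) right/bottom  bias=-1
  edge (5, 22)→(2, 15): d=(-3,-7) top-left  bias=+0
  edge (2, 15)→(6, 10): d=(4,-5) top-left  bias=+0
    (2,6)@(5, 13): e=[9,27,7] → #
    (3,6)@(7, 13): e=[-15,41,17] → ·
    (1,7)@(3, 15): e=[31,7,5] → #
    (3,7)@(7, 15): e=[-17,35,25] → ·
    (1,8)@(3, 17): e=[29,1,13] → #
    (3,8)@(7, 17): e=[-19,29,33] → ·
    (1,9)@(3, 19): e=[27,-5,21] → ·
    (2,9)@(5, 19): e=[3,9,31] → #
    (3,9)@(7, 19): e=[-21,23,41] → ·
    (2,10)@(5, 21): e=[1,3,39] → #
    (3,10)@(7, 21): e=[-23,17,49] → ·
  covered (7 px):
    · · · · ·
    · · · · ·
    · · · · ·
    · · · · ·
    · · · · ·
    · · · · ·
    · · # · ·
    · # # · ·
    · # # · ·
    · · # · ·
    · · # · ·
T2:
  2·area = 52  (B↔C swapped to make it positive)
  edge (8, 6)→(6, 12): d=(-2,6) right/bottom  bias=-1
  edge (6, 12)→(0, 4): d=(-6,-8) top-left  bias=+0
  edge (0, 4)→(8, 6): d=(8,2) right/bottom  bias=-1
    (4,1)@(9, 3): e=[0,78,-26] → ·  [on edge]
    (0,2)@(1, 5): e=[44,2,6] → #
    (1,2)@(3, 5): e=[32,18,2] → #
    (2,2)@(5, 5): e=[20,34,-2] → ·
    (0,3)@(1, 7): e=[40,-10,22] → ·
    (1,3)@(3, 7): e=[28,6,18] → #
    (2,3)@(5, 7): e=[16,22,14] → #
    (3,3)@(7, 7): e=[4,38,10] → #
    (4,3)@(9, 7): e=[-8,54,6] → ·
    (1,4)@(3, 9): e=[24,-6,34] → ·
    (2,4)@(5, 9): e=[12,10,30] → #
    (3,4)@(7, 9): e=[0,26,26] → ·  [on edge]
    (2,7)@(5, 15): e=[0,-26,78] → ·  [on edge]
    (1,10)@(3, 21): e=[0,-78,130] → ·  [on edge]
  covered (6 px):
    · · · · ·
    · · · · ·
    # # · · ·
    · # # # ·
    · · # · ·
    · · · · ·
    · · · · ·
    · · · · ·
    · · · · ·
    · · · · ·
    · · · · ·
T3:
  2·area = 14
  edge (8, 12)→(6, 0): d=(-2,-12) top-left  bias=+0
  edge (6, 0)→(8, 5): d=(2,5) right/bottom  bias=-1
  edge (8, 5)→(8, 12): d=(0,7) right/bottom  bias=-1
    (3,1)@(7, 3): e=[6,1,7] → #
    (4,1)@(9, 3): e=[30,-9,-7] → ·
    (3,2)@(7, 5): e=[2,5,7] → #
    (4,2)@(9, 5): e=[26,-5,-7] → ·
    (3,3)@(7, 7): e=[-2,9,7] → ·
  covered (2 px):
    · · · · ·
    · · · # ·
    · · · # ·
    · · · · ·
    · · · · ·
    · · · · ·
    · · · · ·
    · · · · ·
    · · · · ·
    · · · · ·
    · · · · ·

Z-buffer (winner per pixel, '.' = empty):
  . . . . .
  . . . 3 .
  2 0 . 3 .
  . 0 2 2 .
  . 0 0 . .
  . 0 0 . .
  . 0 1 . .
  . 1 1 . .
  . 1 1 . .
  . . 1 . .
  . . 1 . .

Result: 1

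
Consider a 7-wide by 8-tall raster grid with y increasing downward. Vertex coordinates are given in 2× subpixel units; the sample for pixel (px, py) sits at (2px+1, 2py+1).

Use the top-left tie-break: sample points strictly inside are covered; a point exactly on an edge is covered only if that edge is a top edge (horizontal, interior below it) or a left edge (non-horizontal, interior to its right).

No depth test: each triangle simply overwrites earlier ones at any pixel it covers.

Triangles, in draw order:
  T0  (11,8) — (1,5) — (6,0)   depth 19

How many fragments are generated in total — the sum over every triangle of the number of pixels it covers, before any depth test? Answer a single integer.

T0:
  2·area = 65
  edge (11, 8)→(1, 5): d=(-10,-3) top-left  bias=+0
  edge (1, 5)→(6, 0): d=(5,-5) top-left  bias=+0
  edge (6, 0)→(11, 8): d=(5,8) right/bottom  bias=-1
    (2,0)@(5, 1): e=[52,0,13] → X  [on edge]
    (3,0)@(7, 1): e=[58,10,-3] → .
    (1,1)@(3, 3): e=[26,0,39] → X  [on edge]
    (3,1)@(7, 3): e=[38,20,7] → X
    (4,1)@(9, 3): e=[44,30,-9] → .
    (0,2)@(1, 5): e=[0,0,65] → X  [on edge]
    (4,2)@(9, 5): e=[24,40,1] → X
    (5,2)@(11, 5): e=[30,50,-15] → .
    (0,3)@(1, 7): e=[-20,10,75] → .
    (1,3)@(3, 7): e=[-14,20,59] → .
    (2,3)@(5, 7): e=[-8,30,43] → .
    (3,3)@(7, 7): e=[-2,40,27] → .
  covered (10 px):
    . . X . . . .
    . X X X . . .
    X X X X X . .
    . . . . X . .
    . . . . . . .
    . . . . . . .
    . . . . . . .
    . . . . . . .

Answer: 10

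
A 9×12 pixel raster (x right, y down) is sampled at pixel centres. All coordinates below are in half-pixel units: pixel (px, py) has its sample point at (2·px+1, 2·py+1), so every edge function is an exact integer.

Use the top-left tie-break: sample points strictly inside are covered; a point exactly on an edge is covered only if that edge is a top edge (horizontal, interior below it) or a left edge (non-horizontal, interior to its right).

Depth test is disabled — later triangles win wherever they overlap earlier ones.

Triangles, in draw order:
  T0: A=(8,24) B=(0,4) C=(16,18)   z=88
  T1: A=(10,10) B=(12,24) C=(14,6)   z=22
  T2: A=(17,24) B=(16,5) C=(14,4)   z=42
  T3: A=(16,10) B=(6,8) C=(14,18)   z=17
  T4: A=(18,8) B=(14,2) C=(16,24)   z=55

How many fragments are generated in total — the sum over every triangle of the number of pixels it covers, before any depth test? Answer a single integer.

T0:
  2·area = 208
  edge (8, 24)→(0, 4): d=(-8,-20) top-left  bias=+0
  edge (0, 4)→(16, 18): d=(16,14) right/bottom  bias=-1
  edge (16, 18)→(8, 24): d=(-8,6) right/bottom  bias=-1
    (0,2)@(1, 5): e=[12,2,194] → X
    (1,2)@(3, 5): e=[52,-26,182] → .
    (0,3)@(1, 7): e=[-4,34,178] → .
    (1,3)@(3, 7): e=[36,6,166] → X
    (2,3)@(5, 7): e=[76,-22,154] → .
    (1,4)@(3, 9): e=[20,38,150] → X
    (2,4)@(5, 9): e=[60,10,138] → X
    (3,4)@(7, 9): e=[100,-18,126] → .
    (1,5)@(3, 11): e=[4,70,134] → X
    (3,5)@(7, 11): e=[84,14,110] → X
    (4,5)@(9, 11): e=[124,-14,98] → .
    (1,6)@(3, 13): e=[-12,102,118] → .
  covered (26 px):
    . . . . . . . . .
    . . . . . . . . .
    X . . . . . . . .
    . X . . . . . . .
    . X X . . . . . .
    . X X X . . . . .
    . . X X X . . . .
    . . X X X X . . .
    . . . X X X X . .
    . . . X X X X . .
    . . . X X X . . .
    . . . . X . . . .
T1:
  2·area = 64  (B↔C swapped to make it positive)
  edge (10, 10)→(14, 6): d=(4,-4) top-left  bias=+0
  edge (14, 6)→(12, 24): d=(-2,18) right/bottom  bias=-1
  edge (12, 24)→(10, 10): d=(-2,-14) top-left  bias=+0
    (4,1)@(9, 3): e=[-32,96,0] → .  [on edge]
    (8,1)@(17, 3): e=[0,-48,112] → .  [on edge]
    (7,2)@(15, 5): e=[0,-16,80] → .  [on edge]
    (6,3)@(13, 7): e=[0,16,48] → X  [on edge]
    (7,3)@(15, 7): e=[8,-20,76] → .
    (5,4)@(11, 9): e=[0,48,16] → X  [on edge]
    (7,4)@(15, 9): e=[16,-24,72] → .
    (4,5)@(9, 11): e=[0,80,-16] → .  [on edge]
    (5,5)@(11, 11): e=[8,44,12] → X
    (7,5)@(15, 11): e=[24,-28,68] → .
    (3,6)@(7, 13): e=[0,112,-48] → .  [on edge]
    (5,6)@(11, 13): e=[16,40,8] → X
    (2,7)@(5, 15): e=[0,144,-80] → .  [on edge]
    (6,7)@(13, 15): e=[32,0,32] → .  [on edge]
    (1,8)@(3, 17): e=[0,176,-112] → .  [on edge]
    (5,8)@(11, 17): e=[32,32,0] → X  [on edge]
    (0,9)@(1, 19): e=[0,208,-144] → .  [on edge]
  covered (9 px):
    . . . . . . . . .
    . . . . . . . . .
    . . . . . . . . .
    . . . . . . X . .
    . . . . . X X . .
    . . . . . X X . .
    . . . . . X X . .
    . . . . . X . . .
    . . . . . X . . .
    . . . . . . . . .
    . . . . . . . . .
    . . . . . . . . .
T2:
  2·area = 37  (B↔C swapped to make it positive)
  edge (17, 24)→(14, 4): d=(-3,-20) top-left  bias=+0
  edge (14, 4)→(16, 5): d=(2,1) right/bottom  bias=-1
  edge (16, 5)→(17, 24): d=(1,19) right/bottom  bias=-1
    (7,2)@(15, 5): e=[17,1,19] → X
    (8,2)@(17, 5): e=[57,-1,-19] → .
    (7,3)@(15, 7): e=[11,5,21] → X
    (8,3)@(17, 7): e=[51,3,-17] → .
    (7,4)@(15, 9): e=[5,9,23] → X
    (8,4)@(17, 9): e=[45,7,-15] → .
    (7,5)@(15, 11): e=[-1,13,25] → .
  covered (3 px):
    . . . . . . . . .
    . . . . . . . . .
    . . . . . . . X .
    . . . . . . . X .
    . . . . . . . X .
    . . . . . . . . .
    . . . . . . . . .
    . . . . . . . . .
    . . . . . . . . .
    . . . . . . . . .
    . . . . . . . . .
    . . . . . . . . .
T3:
  2·area = 84  (B↔C swapped to make it positive)
  edge (16, 10)→(14, 18): d=(-2,8) right/bottom  bias=-1
  edge (14, 18)→(6, 8): d=(-8,-10) top-left  bias=+0
  edge (6, 8)→(16, 10): d=(10,2) right/bottom  bias=-1
    (0,3)@(1, 7): e=[126,-42,0] → .  [on edge]
    (3,4)@(7, 9): e=[74,2,8] → X
    (4,4)@(9, 9): e=[58,22,4] → X
    (5,4)@(11, 9): e=[42,42,0] → .  [on edge]
    (3,5)@(7, 11): e=[70,-14,28] → .
    (4,5)@(9, 11): e=[54,6,24] → X
    (5,5)@(11, 11): e=[38,26,20] → X
    (6,5)@(13, 11): e=[22,46,16] → X
    (7,5)@(15, 11): e=[6,66,12] → X
    (8,5)@(17, 11): e=[-10,86,8] → .
    (4,6)@(9, 13): e=[50,-10,44] → .
    (5,6)@(11, 13): e=[34,10,40] → X
  covered (10 px):
    . . . . . . . . .
    . . . . . . . . .
    . . . . . . . . .
    . . . . . . . . .
    . . . X X . . . .
    . . . . X X X X .
    . . . . . X X X .
    . . . . . . X . .
    . . . . . . . . .
    . . . . . . . . .
    . . . . . . . . .
    . . . . . . . . .
T4:
  2·area = 76  (B↔C swapped to make it positive)
  edge (18, 8)→(16, 24): d=(-2,16) right/bottom  bias=-1
  edge (16, 24)→(14, 2): d=(-2,-22) top-left  bias=+0
  edge (14, 2)→(18, 8): d=(4,6) right/bottom  bias=-1
    (7,2)@(15, 5): e=[54,16,6] → X
    (8,2)@(17, 5): e=[22,60,-6] → .
    (7,3)@(15, 7): e=[50,12,14] → X
    (8,3)@(17, 7): e=[18,56,2] → X
    (7,4)@(15, 9): e=[46,8,22] → X
    (7,5)@(15, 11): e=[42,4,30] → X
    (7,6)@(15, 13): e=[38,0,38] → X  [on edge]
    (7,7)@(15, 15): e=[34,-4,46] → .
    (8,7)@(17, 15): e=[2,40,34] → X
    (8,8)@(17, 17): e=[-2,36,42] → .
  covered (10 px):
    . . . . . . . . .
    . . . . . . . . .
    . . . . . . . X .
    . . . . . . . X X
    . . . . . . . X X
    . . . . . . . X X
    . . . . . . . X X
    . . . . . . . . X
    . . . . . . . . .
    . . . . . . . . .
    . . . . . . . . .
    . . . . . . . . .

Result: 58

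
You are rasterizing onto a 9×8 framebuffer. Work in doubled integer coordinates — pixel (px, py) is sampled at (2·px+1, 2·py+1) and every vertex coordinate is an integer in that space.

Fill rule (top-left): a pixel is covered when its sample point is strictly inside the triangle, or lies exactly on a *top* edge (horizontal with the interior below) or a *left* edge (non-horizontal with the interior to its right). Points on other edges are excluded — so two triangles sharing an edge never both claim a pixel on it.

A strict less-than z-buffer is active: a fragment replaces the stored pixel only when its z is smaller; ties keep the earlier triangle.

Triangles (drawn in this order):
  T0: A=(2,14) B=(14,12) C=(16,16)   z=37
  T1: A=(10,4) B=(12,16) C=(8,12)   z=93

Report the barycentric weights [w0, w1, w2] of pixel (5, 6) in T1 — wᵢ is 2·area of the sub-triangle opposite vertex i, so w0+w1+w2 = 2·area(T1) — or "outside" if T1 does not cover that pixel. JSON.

T0:
  2·area = 52
  edge (2, 14)→(14, 12): d=(12,-2) top-left  bias=+0
  edge (14, 12)→(16, 16): d=(2,4) right/bottom  bias=-1
  edge (16, 16)→(2, 14): d=(-14,-2) top-left  bias=+0
    (4,6)@(9, 13): e=[2,22,28] → █
    (5,6)@(11, 13): e=[6,14,32] → █
    (6,6)@(13, 13): e=[10,6,36] → █
    (7,6)@(15, 13): e=[14,-2,40] → ·
    (4,7)@(9, 15): e=[26,26,0] → █  [on edge]
    (7,7)@(15, 15): e=[38,2,12] → █
    (8,7)@(17, 15): e=[42,-6,16] → ·
  covered (7 px):
    · · · · · · · · ·
    · · · · · · · · ·
    · · · · · · · · ·
    · · · · · · · · ·
    · · · · · · · · ·
    · · · · · · · · ·
    · · · · █ █ █ · ·
    · · · · █ █ █ █ ·
T1:
  2·area = 40
  edge (10, 4)→(12, 16): d=(2,12) right/bottom  bias=-1
  edge (12, 16)→(8, 12): d=(-4,-4) top-left  bias=+0
  edge (8, 12)→(10, 4): d=(2,-8) top-left  bias=+0
    (0,2)@(1, 5): e=[110,0,-70] → ·  [on edge]
    (1,3)@(3, 7): e=[90,0,-50] → ·  [on edge]
    (2,4)@(5, 9): e=[70,0,-30] → ·  [on edge]
    (4,4)@(9, 9): e=[22,16,2] → █
    (5,4)@(11, 9): e=[-2,24,18] → ·
    (3,5)@(7, 11): e=[50,0,-10] → ·  [on edge]
    (4,5)@(9, 11): e=[26,8,6] → █
    (5,5)@(11, 11): e=[2,16,22] → █
    (6,5)@(13, 11): e=[-22,24,38] → ·
    (4,6)@(9, 13): e=[30,0,10] → █  [on edge]
    (6,6)@(13, 13): e=[-18,16,42] → ·
    (4,7)@(9, 15): e=[34,-8,14] → ·
    (5,7)@(11, 15): e=[10,0,30] → █  [on edge]
  covered (6 px):
    · · · · · · · · ·
    · · · · · · · · ·
    · · · · · · · · ·
    · · · · · · · · ·
    · · · · █ · · · ·
    · · · · █ █ · · ·
    · · · · █ █ · · ·
    · · · · · █ · · ·

Result: [8,26,6]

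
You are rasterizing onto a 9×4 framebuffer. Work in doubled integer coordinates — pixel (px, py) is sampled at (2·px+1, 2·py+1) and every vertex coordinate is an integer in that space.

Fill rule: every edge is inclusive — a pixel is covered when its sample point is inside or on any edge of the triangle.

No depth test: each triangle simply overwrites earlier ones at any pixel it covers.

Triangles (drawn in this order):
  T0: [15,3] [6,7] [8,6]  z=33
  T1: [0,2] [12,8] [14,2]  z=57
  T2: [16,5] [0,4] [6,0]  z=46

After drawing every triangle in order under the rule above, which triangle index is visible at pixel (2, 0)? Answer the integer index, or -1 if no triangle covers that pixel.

T0:
  2·area = 1
  edge (15, 3)→(6, 7): d=(-9,4) inclusive
  edge (6, 7)→(8, 6): d=(2,-1) inclusive
  edge (8, 6)→(15, 3): d=(7,-3) inclusive
    (7,1)@(15, 3): e=[0,1,0] → #  [on edge]
    (8,1)@(17, 3): e=[-8,3,6] → ·
    (7,2)@(15, 5): e=[-18,5,14] → ·
  covered (1 px):
    · · · · · · · · ·
    · · · · · · · # ·
    · · · · · · · · ·
    · · · · · · · · ·
T1:
  2·area = 84  (B↔C swapped to make it positive)
  edge (0, 2)→(14, 2): d=(14,0) inclusive
  edge (14, 2)→(12, 8): d=(-2,6) inclusive
  edge (12, 8)→(0, 2): d=(-12,-6) inclusive
    (1,1)@(3, 3): e=[14,64,6] → #
    (2,1)@(5, 3): e=[14,52,18] → #
    (3,1)@(7, 3): e=[14,40,30] → #
    (4,1)@(9, 3): e=[14,28,42] → #
    (5,1)@(11, 3): e=[14,16,54] → #
    (6,1)@(13, 3): e=[14,4,66] → #
    (7,1)@(15, 3): e=[14,-8,78] → ·
    (1,2)@(3, 5): e=[42,60,-18] → ·
    (2,2)@(5, 5): e=[42,48,-6] → ·
    (3,2)@(7, 5): e=[42,36,6] → #
    (6,2)@(13, 5): e=[42,0,42] → #  [on edge]
    (7,2)@(15, 5): e=[42,-12,54] → ·
  covered (11 px):
    · · · · · · · · ·
    · # # # # # # · ·
    · · · # # # # · ·
    · · · · · # · · ·
T2:
  2·area = 70
  edge (16, 5)→(0, 4): d=(-16,-1) inclusive
  edge (0, 4)→(6, 0): d=(6,-4) inclusive
  edge (6, 0)→(16, 5): d=(10,5) inclusive
    (2,0)@(5, 1): e=[53,2,15] → #
    (3,0)@(7, 1): e=[55,10,5] → #
    (4,0)@(9, 1): e=[57,18,-5] → ·
    (1,1)@(3, 3): e=[19,6,45] → #
    (4,1)@(9, 3): e=[25,30,15] → #
    (5,1)@(11, 3): e=[27,38,5] → #
    (6,1)@(13, 3): e=[29,46,-5] → ·
    (1,2)@(3, 5): e=[-13,18,65] → ·
    (2,2)@(5, 5): e=[-11,26,55] → ·
    (3,2)@(7, 5): e=[-9,34,45] → ·
    (4,2)@(9, 5): e=[-7,42,35] → ·
    (5,2)@(11, 5): e=[-5,50,25] → ·
  covered (7 px):
    · · # # · · · · ·
    · # # # # # · · ·
    · · · · · · · · ·
    · · · · · · · · ·

Z-buffer (winner per pixel, '.' = empty):
  . . 2 2 . . . . .
  . 2 2 2 2 2 1 0 .
  . . . 1 1 1 1 . .
  . . . . . 1 . . .

Final: 2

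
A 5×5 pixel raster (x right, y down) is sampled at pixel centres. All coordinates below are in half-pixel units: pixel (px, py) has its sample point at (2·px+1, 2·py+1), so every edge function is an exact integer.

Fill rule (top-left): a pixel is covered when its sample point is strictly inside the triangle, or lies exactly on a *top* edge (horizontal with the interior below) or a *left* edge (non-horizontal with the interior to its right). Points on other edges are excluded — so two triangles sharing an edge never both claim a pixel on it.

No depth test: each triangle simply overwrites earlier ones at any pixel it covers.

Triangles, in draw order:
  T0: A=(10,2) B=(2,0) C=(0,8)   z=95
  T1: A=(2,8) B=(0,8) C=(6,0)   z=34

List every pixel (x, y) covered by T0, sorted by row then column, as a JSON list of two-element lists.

T0:
  2·area = 68  (B↔C swapped to make it positive)
  edge (10, 2)→(0, 8): d=(-10,6) right/bottom  bias=-1
  edge (0, 8)→(2, 0): d=(2,-8) top-left  bias=+0
  edge (2, 0)→(10, 2): d=(8,2) right/bottom  bias=-1
    (1,0)@(3, 1): e=[52,10,6] → █
    (2,0)@(5, 1): e=[40,26,2] → █
    (3,0)@(7, 1): e=[28,42,-2] → ·
    (1,1)@(3, 3): e=[32,14,22] → █
    (3,1)@(7, 3): e=[8,46,14] → █
    (4,1)@(9, 3): e=[-4,62,10] → ·
    (0,2)@(1, 5): e=[24,2,42] → █
    (2,2)@(5, 5): e=[0,34,34] → ·  [on edge]
    (3,2)@(7, 5): e=[-12,50,30] → ·
    (0,3)@(1, 7): e=[4,6,58] → █
    (1,3)@(3, 7): e=[-8,22,54] → ·
    (0,4)@(1, 9): e=[-16,10,74] → ·
  covered (8 px):
    · █ █ · ·
    · █ █ █ ·
    █ █ · · ·
    █ · · · ·
    · · · · ·
T1:
  2·area = 16
  edge (2, 8)→(0, 8): d=(-2,0) right/bottom  bias=-1
  edge (0, 8)→(6, 0): d=(6,-8) top-left  bias=+0
  edge (6, 0)→(2, 8): d=(-4,8) right/bottom  bias=-1
    (1,2)@(3, 5): e=[6,6,4] → █
    (2,2)@(5, 5): e=[6,22,-12] → ·
    (0,3)@(1, 7): e=[2,2,12] → █
    (1,3)@(3, 7): e=[2,18,-4] → ·
    (0,4)@(1, 9): e=[-2,14,4] → ·
  covered (2 px):
    · · · · ·
    · · · · ·
    · █ · · ·
    █ · · · ·
    · · · · ·

Result: [[1,0],[2,0],[1,1],[2,1],[3,1],[0,2],[1,2],[0,3]]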